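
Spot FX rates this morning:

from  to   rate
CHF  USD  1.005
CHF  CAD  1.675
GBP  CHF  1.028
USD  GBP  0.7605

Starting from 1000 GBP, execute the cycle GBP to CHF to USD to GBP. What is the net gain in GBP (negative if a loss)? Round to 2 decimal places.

-214.30

1000 GBP × 1.028 = 1028 CHF
1028 CHF × 1.005 = 1033.14 USD
1033.14 USD × 0.7605 = 785.70297 GBP
Net change: 785.70297 − 1000 = -214.29703 GBP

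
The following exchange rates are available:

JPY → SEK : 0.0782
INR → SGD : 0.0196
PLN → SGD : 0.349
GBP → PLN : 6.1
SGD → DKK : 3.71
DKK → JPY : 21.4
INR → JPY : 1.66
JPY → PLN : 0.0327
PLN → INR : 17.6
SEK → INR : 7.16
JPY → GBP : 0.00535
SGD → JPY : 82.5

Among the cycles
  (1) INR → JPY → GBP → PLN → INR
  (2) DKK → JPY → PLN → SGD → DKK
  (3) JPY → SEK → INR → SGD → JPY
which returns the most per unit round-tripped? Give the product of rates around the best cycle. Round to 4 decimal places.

(1) 1.66 × 0.00535 × 6.1 × 17.6 = 0.95346
(2) 21.4 × 0.0327 × 0.349 × 3.71 = 0.90607
(3) 0.0782 × 7.16 × 0.0196 × 82.5 = 0.90538
Highest is cycle (1) at 0.9535 (≤1, no arbitrage).

0.9535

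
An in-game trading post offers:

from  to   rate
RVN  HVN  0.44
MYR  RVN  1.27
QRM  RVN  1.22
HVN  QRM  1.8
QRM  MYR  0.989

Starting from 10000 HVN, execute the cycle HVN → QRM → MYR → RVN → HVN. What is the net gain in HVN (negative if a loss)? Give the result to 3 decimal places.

-52.242

10000 HVN × 1.8 = 18000 QRM
18000 QRM × 0.989 = 17802 MYR
17802 MYR × 1.27 = 22608.54 RVN
22608.54 RVN × 0.44 = 9947.7576 HVN
Net change: 9947.7576 − 10000 = -52.2424 HVN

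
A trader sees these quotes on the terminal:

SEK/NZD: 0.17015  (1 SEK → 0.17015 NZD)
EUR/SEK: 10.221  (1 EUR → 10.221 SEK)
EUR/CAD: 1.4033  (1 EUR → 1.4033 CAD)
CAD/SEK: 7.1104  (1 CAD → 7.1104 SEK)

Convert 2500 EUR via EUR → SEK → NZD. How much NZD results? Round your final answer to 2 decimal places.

4347.76

2500 EUR × 10.221 = 25552.5 SEK
25552.5 SEK × 0.17015 = 4347.757875 NZD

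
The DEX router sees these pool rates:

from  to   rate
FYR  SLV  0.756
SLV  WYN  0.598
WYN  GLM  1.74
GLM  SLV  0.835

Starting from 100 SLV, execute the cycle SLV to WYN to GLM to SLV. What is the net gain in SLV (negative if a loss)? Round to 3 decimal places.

-13.117

100 SLV × 0.598 = 59.8 WYN
59.8 WYN × 1.74 = 104.052 GLM
104.052 GLM × 0.835 = 86.88342 SLV
Net change: 86.88342 − 100 = -13.11658 SLV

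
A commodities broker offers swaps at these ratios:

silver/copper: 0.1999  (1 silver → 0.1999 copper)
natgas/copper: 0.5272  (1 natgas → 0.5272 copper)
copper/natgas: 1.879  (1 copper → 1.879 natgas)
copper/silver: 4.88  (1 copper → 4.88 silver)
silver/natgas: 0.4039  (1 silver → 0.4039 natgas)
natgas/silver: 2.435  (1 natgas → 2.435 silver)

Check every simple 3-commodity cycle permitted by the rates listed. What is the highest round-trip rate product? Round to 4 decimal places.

1.0391

natgas→copper→silver→natgas: 0.5272 × 4.88 × 0.4039 = 1.03913
natgas→silver→copper→natgas: 2.435 × 0.1999 × 1.879 = 0.91462
Maximum is natgas→copper→silver→natgas at 1.0391; arbitrage exists.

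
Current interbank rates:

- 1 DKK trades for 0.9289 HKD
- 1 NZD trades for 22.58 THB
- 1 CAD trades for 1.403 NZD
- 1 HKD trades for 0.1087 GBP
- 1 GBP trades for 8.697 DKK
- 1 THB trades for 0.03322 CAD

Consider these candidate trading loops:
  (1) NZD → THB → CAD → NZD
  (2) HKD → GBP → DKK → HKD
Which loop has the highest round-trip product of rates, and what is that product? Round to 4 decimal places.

(1) 22.58 × 0.03322 × 1.403 = 1.05240
(2) 0.1087 × 8.697 × 0.9289 = 0.87815
Highest is cycle (1) at 1.0524 (>1, arbitrage).

1.0524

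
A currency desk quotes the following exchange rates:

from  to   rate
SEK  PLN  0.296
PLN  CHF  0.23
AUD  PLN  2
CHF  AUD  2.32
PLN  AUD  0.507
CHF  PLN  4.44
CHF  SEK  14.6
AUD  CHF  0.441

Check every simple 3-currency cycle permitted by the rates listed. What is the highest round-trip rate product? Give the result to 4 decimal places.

PLN→CHF→AUD→PLN: 0.23 × 2.32 × 2 = 1.06720
PLN→CHF→SEK→PLN: 0.23 × 14.6 × 0.296 = 0.99397
PLN→AUD→CHF→PLN: 0.507 × 0.441 × 4.44 = 0.99273
Maximum is PLN→CHF→AUD→PLN at 1.0672; arbitrage exists.

1.0672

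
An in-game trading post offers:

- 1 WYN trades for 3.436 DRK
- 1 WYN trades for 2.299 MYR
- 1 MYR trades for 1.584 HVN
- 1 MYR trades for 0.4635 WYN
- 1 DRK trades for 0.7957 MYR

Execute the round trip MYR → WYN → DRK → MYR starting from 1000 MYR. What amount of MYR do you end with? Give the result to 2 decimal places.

1000 MYR × 0.4635 = 463.5 WYN
463.5 WYN × 3.436 = 1592.586 DRK
1592.586 DRK × 0.7957 = 1267.2206802 MYR

1267.22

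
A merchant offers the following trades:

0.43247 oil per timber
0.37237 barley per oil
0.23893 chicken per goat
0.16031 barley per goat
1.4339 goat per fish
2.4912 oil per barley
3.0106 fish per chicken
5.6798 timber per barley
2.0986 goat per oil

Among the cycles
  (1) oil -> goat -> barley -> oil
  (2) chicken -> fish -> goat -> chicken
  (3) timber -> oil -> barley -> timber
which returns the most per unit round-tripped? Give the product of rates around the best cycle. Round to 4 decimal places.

(1) 2.0986 × 0.16031 × 2.4912 = 0.83811
(2) 3.0106 × 1.4339 × 0.23893 = 1.03144
(3) 0.43247 × 0.37237 × 5.6798 = 0.91467
Highest is cycle (2) at 1.0314 (>1, arbitrage).

1.0314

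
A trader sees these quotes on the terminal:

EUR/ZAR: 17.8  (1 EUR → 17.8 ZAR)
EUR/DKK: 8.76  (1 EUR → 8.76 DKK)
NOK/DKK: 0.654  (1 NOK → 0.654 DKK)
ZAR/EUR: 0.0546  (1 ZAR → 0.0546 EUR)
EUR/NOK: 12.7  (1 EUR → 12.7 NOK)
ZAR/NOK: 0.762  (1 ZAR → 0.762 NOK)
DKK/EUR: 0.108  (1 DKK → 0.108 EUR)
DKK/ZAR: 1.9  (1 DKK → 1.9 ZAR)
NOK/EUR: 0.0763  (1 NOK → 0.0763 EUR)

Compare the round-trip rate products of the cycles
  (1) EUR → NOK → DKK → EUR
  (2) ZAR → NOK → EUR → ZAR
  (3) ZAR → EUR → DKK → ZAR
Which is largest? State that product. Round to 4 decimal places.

1.0349

(1) 12.7 × 0.654 × 0.108 = 0.89703
(2) 0.762 × 0.0763 × 17.8 = 1.03490
(3) 0.0546 × 8.76 × 1.9 = 0.90876
Highest is cycle (2) at 1.0349 (>1, arbitrage).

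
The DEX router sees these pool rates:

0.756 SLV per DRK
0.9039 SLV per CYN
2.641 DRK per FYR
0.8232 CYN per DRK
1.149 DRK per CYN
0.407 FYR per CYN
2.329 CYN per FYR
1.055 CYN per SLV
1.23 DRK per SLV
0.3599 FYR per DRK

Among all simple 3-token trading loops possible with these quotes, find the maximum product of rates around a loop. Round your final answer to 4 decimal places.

0.9631

FYR→CYN→DRK→FYR: 2.329 × 1.149 × 0.3599 = 0.96310
SLV→CYN→DRK→SLV: 1.055 × 1.149 × 0.756 = 0.91642
SLV→DRK→CYN→SLV: 1.23 × 0.8232 × 0.9039 = 0.91523
FYR→DRK→CYN→FYR: 2.641 × 0.8232 × 0.407 = 0.88485
Maximum is FYR→CYN→DRK→FYR at 0.9631; no arbitrage — every cycle loses value.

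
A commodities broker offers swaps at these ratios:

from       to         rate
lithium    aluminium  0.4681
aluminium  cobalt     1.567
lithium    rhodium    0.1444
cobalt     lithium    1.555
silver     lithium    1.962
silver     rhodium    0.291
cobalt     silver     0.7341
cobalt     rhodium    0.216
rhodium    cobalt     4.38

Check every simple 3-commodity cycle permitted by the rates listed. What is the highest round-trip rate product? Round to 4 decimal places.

1.1406

aluminium→cobalt→lithium→aluminium: 1.567 × 1.555 × 0.4681 = 1.14061
rhodium→cobalt→lithium→rhodium: 4.38 × 1.555 × 0.1444 = 0.98349
rhodium→cobalt→silver→rhodium: 4.38 × 0.7341 × 0.291 = 0.93567
Maximum is aluminium→cobalt→lithium→aluminium at 1.1406; arbitrage exists.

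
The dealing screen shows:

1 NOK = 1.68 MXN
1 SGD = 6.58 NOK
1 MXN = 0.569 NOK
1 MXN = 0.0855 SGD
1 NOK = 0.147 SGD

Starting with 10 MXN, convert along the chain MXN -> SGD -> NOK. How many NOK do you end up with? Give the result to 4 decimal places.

10 MXN × 0.0855 = 0.855 SGD
0.855 SGD × 6.58 = 5.6259 NOK

5.6259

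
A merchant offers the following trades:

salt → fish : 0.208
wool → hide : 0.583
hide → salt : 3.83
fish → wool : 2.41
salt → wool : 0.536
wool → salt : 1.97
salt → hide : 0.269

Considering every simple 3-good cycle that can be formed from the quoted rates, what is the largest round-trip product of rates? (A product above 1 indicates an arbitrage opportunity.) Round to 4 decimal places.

wool→hide→salt→wool: 0.583 × 3.83 × 0.536 = 1.19683
wool→salt→fish→wool: 1.97 × 0.208 × 2.41 = 0.98752
Maximum is wool→hide→salt→wool at 1.1968; arbitrage exists.

1.1968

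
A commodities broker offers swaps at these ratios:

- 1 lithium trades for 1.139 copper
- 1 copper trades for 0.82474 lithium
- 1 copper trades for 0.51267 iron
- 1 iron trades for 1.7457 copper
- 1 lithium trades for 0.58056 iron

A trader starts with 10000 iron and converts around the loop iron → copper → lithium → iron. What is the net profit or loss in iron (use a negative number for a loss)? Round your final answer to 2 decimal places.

-1641.40

10000 iron × 1.7457 = 17457 copper
17457 copper × 0.82474 = 14397.48618 lithium
14397.48618 lithium × 0.58056 = 8358.6045766608 iron
Net change: 8358.6045766608 − 10000 = -1641.3954233392 iron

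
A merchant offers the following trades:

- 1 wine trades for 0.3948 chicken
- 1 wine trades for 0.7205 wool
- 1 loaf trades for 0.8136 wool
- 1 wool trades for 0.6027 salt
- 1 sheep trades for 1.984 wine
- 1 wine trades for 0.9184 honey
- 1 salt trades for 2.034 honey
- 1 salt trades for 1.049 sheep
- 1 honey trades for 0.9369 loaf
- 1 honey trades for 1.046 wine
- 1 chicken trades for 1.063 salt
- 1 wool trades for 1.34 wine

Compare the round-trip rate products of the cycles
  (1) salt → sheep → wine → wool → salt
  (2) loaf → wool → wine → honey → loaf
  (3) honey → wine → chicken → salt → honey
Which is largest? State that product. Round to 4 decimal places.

0.9381

(1) 1.049 × 1.984 × 0.7205 × 0.6027 = 0.90376
(2) 0.8136 × 1.34 × 0.9184 × 0.9369 = 0.93808
(3) 1.046 × 0.3948 × 1.063 × 2.034 = 0.89288
Highest is cycle (2) at 0.9381 (≤1, no arbitrage).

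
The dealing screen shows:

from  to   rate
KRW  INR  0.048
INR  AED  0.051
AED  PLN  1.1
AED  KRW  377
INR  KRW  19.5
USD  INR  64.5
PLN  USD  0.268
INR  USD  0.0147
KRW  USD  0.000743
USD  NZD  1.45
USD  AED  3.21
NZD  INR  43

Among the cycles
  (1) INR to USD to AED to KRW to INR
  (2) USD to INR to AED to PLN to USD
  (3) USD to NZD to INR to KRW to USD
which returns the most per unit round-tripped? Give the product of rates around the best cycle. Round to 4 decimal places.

(1) 0.0147 × 3.21 × 377 × 0.048 = 0.85390
(2) 64.5 × 0.051 × 1.1 × 0.268 = 0.96974
(3) 1.45 × 43 × 19.5 × 0.000743 = 0.90336
Highest is cycle (2) at 0.9697 (≤1, no arbitrage).

0.9697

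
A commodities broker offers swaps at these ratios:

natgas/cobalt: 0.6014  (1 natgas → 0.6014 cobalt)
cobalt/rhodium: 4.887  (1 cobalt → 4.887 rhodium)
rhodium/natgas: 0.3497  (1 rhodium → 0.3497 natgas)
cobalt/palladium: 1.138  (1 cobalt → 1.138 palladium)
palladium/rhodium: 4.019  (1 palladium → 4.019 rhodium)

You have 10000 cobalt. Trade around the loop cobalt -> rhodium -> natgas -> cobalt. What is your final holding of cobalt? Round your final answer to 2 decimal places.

10000 cobalt × 4.887 = 48870 rhodium
48870 rhodium × 0.3497 = 17089.839 natgas
17089.839 natgas × 0.6014 = 10277.8291746 cobalt

10277.83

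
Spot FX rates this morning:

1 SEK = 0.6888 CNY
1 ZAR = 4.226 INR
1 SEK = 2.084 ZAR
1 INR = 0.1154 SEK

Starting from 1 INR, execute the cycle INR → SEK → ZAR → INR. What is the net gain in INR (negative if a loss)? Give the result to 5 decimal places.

0.01633

1 INR × 0.1154 = 0.1154 SEK
0.1154 SEK × 2.084 = 0.2404936 ZAR
0.2404936 ZAR × 4.226 = 1.0163259536 INR
Net change: 1.0163259536 − 1 = 0.0163259536 INR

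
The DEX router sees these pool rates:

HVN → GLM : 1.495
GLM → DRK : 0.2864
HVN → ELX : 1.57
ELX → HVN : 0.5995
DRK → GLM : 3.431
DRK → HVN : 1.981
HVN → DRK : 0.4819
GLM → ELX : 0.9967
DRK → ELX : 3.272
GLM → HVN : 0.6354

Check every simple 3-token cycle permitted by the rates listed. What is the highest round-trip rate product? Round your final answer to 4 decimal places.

1.0506

HVN→DRK→GLM→HVN: 0.4819 × 3.431 × 0.6354 = 1.05057
HVN→DRK→ELX→HVN: 0.4819 × 3.272 × 0.5995 = 0.94528
HVN→GLM→ELX→HVN: 1.495 × 0.9967 × 0.5995 = 0.89329
HVN→GLM→DRK→HVN: 1.495 × 0.2864 × 1.981 = 0.84820
Maximum is HVN→DRK→GLM→HVN at 1.0506; arbitrage exists.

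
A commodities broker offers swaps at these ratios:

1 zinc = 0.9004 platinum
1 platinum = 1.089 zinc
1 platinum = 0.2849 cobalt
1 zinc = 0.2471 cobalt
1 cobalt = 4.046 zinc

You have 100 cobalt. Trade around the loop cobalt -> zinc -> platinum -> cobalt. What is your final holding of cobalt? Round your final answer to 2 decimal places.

100 cobalt × 4.046 = 404.6 zinc
404.6 zinc × 0.9004 = 364.30184 platinum
364.30184 platinum × 0.2849 = 103.789594216 cobalt

103.79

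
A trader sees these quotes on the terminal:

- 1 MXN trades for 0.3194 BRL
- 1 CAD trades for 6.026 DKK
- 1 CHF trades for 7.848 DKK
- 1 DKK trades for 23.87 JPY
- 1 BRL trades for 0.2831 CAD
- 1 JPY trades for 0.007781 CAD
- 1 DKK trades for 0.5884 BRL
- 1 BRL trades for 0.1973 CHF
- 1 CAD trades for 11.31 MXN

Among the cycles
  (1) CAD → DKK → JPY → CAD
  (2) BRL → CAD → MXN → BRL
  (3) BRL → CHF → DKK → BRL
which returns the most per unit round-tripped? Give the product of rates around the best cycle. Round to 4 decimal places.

1.1192

(1) 6.026 × 23.87 × 0.007781 = 1.11922
(2) 0.2831 × 11.31 × 0.3194 = 1.02267
(3) 0.1973 × 7.848 × 0.5884 = 0.91108
Highest is cycle (1) at 1.1192 (>1, arbitrage).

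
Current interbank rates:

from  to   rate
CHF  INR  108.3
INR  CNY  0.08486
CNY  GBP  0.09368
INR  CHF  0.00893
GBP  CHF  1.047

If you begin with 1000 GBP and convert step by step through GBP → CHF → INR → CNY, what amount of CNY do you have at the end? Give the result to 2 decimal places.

1000 GBP × 1.047 = 1047 CHF
1047 CHF × 108.3 = 113390.1 INR
113390.1 INR × 0.08486 = 9622.283886 CNY

9622.28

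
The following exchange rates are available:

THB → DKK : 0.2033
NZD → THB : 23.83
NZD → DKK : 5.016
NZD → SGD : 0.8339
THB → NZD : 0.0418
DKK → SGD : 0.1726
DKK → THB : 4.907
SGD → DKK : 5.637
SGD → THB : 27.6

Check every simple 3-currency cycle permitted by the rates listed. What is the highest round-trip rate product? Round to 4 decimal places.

DKK→THB→NZD→DKK: 4.907 × 0.0418 × 5.016 = 1.02884
SGD→THB→DKK→SGD: 27.6 × 0.2033 × 0.1726 = 0.96847
SGD→THB→NZD→SGD: 27.6 × 0.0418 × 0.8339 = 0.96205
Maximum is DKK→THB→NZD→DKK at 1.0288; arbitrage exists.

1.0288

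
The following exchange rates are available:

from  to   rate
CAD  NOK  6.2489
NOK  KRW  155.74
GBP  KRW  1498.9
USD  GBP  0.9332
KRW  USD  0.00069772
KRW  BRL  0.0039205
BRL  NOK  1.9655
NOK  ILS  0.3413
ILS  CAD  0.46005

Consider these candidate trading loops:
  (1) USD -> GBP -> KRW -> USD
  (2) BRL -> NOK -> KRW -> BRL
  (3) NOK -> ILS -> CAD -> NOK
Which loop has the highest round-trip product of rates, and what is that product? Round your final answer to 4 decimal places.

1.2001

(1) 0.9332 × 1498.9 × 0.00069772 = 0.97595
(2) 1.9655 × 155.74 × 0.0039205 = 1.20009
(3) 0.3413 × 0.46005 × 6.2489 = 0.98117
Highest is cycle (2) at 1.2001 (>1, arbitrage).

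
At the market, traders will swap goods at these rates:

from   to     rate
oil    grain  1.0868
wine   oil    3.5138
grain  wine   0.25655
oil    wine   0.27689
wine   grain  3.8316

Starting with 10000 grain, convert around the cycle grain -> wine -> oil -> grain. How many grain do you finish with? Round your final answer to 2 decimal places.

10000 grain × 0.25655 = 2565.5 wine
2565.5 wine × 3.5138 = 9014.6539 oil
9014.6539 oil × 1.0868 = 9797.12585852 grain

9797.13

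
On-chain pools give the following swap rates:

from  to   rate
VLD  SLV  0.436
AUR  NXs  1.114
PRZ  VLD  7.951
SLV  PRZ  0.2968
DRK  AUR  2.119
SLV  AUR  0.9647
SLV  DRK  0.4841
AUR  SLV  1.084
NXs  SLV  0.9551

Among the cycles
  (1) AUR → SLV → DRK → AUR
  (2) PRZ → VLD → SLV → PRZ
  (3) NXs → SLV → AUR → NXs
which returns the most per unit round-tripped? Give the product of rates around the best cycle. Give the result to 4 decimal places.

1.1120

(1) 1.084 × 0.4841 × 2.119 = 1.11198
(2) 7.951 × 0.436 × 0.2968 = 1.02890
(3) 0.9551 × 0.9647 × 1.114 = 1.02642
Highest is cycle (1) at 1.1120 (>1, arbitrage).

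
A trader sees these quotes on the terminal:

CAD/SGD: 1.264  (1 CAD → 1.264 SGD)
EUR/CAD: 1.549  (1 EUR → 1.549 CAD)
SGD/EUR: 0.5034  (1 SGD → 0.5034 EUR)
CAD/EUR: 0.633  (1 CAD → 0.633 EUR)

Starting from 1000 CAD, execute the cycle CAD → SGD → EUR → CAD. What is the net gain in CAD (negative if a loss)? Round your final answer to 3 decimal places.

-14.375

1000 CAD × 1.264 = 1264 SGD
1264 SGD × 0.5034 = 636.2976 EUR
636.2976 EUR × 1.549 = 985.6249824 CAD
Net change: 985.6249824 − 1000 = -14.3750176 CAD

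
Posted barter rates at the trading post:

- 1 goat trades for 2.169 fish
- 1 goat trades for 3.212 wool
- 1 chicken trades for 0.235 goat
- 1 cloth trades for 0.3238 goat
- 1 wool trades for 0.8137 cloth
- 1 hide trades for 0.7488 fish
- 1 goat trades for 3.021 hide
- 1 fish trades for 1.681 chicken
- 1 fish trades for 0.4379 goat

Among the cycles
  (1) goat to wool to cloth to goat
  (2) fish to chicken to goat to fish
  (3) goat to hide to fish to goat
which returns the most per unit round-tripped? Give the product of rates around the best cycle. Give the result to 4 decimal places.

0.9906

(1) 3.212 × 0.8137 × 0.3238 = 0.84629
(2) 1.681 × 0.235 × 2.169 = 0.85683
(3) 3.021 × 0.7488 × 0.4379 = 0.99058
Highest is cycle (3) at 0.9906 (≤1, no arbitrage).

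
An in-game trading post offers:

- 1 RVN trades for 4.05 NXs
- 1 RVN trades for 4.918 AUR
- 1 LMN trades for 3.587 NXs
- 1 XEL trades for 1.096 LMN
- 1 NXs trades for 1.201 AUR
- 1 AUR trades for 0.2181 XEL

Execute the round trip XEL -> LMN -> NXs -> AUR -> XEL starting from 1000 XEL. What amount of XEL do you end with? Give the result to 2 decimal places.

1029.77

1000 XEL × 1.096 = 1096 LMN
1096 LMN × 3.587 = 3931.352 NXs
3931.352 NXs × 1.201 = 4721.553752 AUR
4721.553752 AUR × 0.2181 = 1029.7708733112 XEL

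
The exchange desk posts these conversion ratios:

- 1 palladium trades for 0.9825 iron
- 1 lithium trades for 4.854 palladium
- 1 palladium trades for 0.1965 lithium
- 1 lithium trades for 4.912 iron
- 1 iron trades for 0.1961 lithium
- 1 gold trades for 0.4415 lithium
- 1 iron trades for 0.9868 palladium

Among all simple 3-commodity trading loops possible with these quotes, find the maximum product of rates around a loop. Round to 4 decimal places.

0.9525

palladium→lithium→iron→palladium: 0.1965 × 4.912 × 0.9868 = 0.95247
palladium→iron→lithium→palladium: 0.9825 × 0.1961 × 4.854 = 0.93521
Maximum is palladium→lithium→iron→palladium at 0.9525; no arbitrage — every cycle loses value.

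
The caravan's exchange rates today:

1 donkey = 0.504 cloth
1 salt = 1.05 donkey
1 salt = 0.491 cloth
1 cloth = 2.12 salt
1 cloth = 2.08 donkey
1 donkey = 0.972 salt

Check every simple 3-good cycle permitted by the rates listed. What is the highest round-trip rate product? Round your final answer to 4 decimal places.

1.1219

donkey→cloth→salt→donkey: 0.504 × 2.12 × 1.05 = 1.12190
donkey→salt→cloth→donkey: 0.972 × 0.491 × 2.08 = 0.99268
Maximum is donkey→cloth→salt→donkey at 1.1219; arbitrage exists.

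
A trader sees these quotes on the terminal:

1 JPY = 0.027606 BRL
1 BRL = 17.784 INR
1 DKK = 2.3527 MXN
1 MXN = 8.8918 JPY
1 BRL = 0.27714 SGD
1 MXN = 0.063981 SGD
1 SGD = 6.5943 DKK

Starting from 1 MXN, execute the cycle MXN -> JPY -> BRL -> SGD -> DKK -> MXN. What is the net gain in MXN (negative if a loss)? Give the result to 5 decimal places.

1 MXN × 8.8918 = 8.8918 JPY
8.8918 JPY × 0.027606 = 0.2454670308 BRL
0.2454670308 BRL × 0.27714 = 0.068028732915912 SGD
0.068028732915912 SGD × 6.5943 = 0.4486018734673985016 DKK
0.4486018734673985016 DKK × 2.3527 = 1.05542562770674845471432 MXN
Net change: 1.05542562770674845471432 − 1 = 0.05542562770674845471432 MXN

0.05543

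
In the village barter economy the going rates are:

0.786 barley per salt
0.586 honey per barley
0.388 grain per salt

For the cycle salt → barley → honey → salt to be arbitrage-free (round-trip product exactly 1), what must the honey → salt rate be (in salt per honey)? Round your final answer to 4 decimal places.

Known legs of the cycle: 0.786 × 0.586 = 0.460596
For no arbitrage the full-cycle product must be 1, so the missing rate is 1 / 0.460596 ≈ 2.171100.

2.1711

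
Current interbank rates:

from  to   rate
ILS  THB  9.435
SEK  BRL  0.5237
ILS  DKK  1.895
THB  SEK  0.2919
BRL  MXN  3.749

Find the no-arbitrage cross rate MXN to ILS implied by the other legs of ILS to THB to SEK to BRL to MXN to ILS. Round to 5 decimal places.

0.18494

Known legs of the cycle: 9.435 × 0.2919 × 0.5237 × 3.749 = 5.40721967657445
For no arbitrage the full-cycle product must be 1, so the missing rate is 1 / 5.40721967657445 ≈ 0.1849379.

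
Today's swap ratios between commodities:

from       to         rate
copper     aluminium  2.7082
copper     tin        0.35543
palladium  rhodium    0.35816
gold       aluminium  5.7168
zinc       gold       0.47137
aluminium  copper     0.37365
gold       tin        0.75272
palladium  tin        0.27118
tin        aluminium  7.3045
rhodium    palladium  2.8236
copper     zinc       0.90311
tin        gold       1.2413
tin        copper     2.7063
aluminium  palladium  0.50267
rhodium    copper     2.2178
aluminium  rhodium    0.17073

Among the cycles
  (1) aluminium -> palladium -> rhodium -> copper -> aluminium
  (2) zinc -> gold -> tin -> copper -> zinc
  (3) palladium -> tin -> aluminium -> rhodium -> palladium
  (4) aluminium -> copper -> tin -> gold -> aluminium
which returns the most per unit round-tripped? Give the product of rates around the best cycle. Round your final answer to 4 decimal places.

1.0813

(1) 0.50267 × 0.35816 × 2.2178 × 2.7082 = 1.08134
(2) 0.47137 × 0.75272 × 2.7063 × 0.90311 = 0.86719
(3) 0.27118 × 7.3045 × 0.17073 × 2.8236 = 0.95491
(4) 0.37365 × 0.35543 × 1.2413 × 5.7168 = 0.94243
Highest is cycle (1) at 1.0813 (>1, arbitrage).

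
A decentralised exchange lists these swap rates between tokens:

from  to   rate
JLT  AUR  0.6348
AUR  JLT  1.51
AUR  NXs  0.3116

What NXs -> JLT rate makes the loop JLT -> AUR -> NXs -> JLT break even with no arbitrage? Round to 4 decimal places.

5.0555

Known legs of the cycle: 0.6348 × 0.3116 = 0.19780368
For no arbitrage the full-cycle product must be 1, so the missing rate is 1 / 0.19780368 ≈ 5.055518.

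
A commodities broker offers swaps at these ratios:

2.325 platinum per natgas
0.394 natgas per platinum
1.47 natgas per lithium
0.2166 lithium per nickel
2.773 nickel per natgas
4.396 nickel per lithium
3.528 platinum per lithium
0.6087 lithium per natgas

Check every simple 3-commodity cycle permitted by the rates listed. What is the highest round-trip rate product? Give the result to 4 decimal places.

nickel→lithium→natgas→nickel: 0.2166 × 1.47 × 2.773 = 0.88293
lithium→platinum→natgas→lithium: 3.528 × 0.394 × 0.6087 = 0.84611
Maximum is nickel→lithium→natgas→nickel at 0.8829; no arbitrage — every cycle loses value.

0.8829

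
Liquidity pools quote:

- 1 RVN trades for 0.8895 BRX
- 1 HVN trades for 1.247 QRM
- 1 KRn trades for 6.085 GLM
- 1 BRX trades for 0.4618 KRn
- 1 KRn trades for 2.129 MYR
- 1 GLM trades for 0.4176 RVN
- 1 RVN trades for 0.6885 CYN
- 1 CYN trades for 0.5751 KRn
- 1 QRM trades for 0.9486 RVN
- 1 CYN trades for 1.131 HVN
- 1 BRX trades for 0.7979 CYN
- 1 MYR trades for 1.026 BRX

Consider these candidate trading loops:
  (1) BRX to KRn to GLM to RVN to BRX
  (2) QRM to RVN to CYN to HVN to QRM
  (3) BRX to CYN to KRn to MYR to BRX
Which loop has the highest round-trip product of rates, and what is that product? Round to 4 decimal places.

(1) 0.4618 × 6.085 × 0.4176 × 0.8895 = 1.04381
(2) 0.9486 × 0.6885 × 1.131 × 1.247 = 0.92112
(3) 0.7979 × 0.5751 × 2.129 × 1.026 = 1.00234
Highest is cycle (1) at 1.0438 (>1, arbitrage).

1.0438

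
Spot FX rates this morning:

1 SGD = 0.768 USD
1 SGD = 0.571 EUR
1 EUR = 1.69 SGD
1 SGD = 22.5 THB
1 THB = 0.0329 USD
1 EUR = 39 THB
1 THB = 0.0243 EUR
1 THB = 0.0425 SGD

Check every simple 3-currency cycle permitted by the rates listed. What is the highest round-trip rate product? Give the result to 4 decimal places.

0.9464

THB→SGD→EUR→THB: 0.0425 × 0.571 × 39 = 0.94643
THB→EUR→SGD→THB: 0.0243 × 1.69 × 22.5 = 0.92401
Maximum is THB→SGD→EUR→THB at 0.9464; no arbitrage — every cycle loses value.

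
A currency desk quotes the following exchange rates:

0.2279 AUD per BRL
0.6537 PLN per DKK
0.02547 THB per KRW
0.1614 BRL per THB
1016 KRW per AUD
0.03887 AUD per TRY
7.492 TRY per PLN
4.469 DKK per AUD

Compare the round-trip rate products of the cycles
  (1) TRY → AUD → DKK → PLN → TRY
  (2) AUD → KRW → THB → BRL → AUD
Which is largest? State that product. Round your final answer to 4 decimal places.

(1) 0.03887 × 4.469 × 0.6537 × 7.492 = 0.85075
(2) 1016 × 0.02547 × 0.1614 × 0.2279 = 0.95185
Highest is cycle (2) at 0.9519 (≤1, no arbitrage).

0.9519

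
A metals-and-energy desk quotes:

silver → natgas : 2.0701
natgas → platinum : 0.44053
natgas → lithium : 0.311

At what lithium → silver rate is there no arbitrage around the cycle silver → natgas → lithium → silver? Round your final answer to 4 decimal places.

1.5533

Known legs of the cycle: 2.0701 × 0.311 = 0.6438011
For no arbitrage the full-cycle product must be 1, so the missing rate is 1 / 0.6438011 ≈ 1.553275.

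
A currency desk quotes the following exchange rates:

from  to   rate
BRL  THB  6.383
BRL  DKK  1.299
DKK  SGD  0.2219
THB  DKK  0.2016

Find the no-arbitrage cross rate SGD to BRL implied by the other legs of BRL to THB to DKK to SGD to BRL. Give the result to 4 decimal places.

Known legs of the cycle: 6.383 × 0.2016 × 0.2219 = 0.28554376032
For no arbitrage the full-cycle product must be 1, so the missing rate is 1 / 0.28554376032 ≈ 3.502090.

3.5021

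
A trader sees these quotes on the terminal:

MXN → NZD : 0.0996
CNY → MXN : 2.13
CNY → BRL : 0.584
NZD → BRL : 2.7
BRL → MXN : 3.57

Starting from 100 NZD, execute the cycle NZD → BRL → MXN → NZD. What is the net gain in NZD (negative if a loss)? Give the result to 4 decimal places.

100 NZD × 2.7 = 270 BRL
270 BRL × 3.57 = 963.9 MXN
963.9 MXN × 0.0996 = 96.00444 NZD
Net change: 96.00444 − 100 = -3.99556 NZD

-3.9956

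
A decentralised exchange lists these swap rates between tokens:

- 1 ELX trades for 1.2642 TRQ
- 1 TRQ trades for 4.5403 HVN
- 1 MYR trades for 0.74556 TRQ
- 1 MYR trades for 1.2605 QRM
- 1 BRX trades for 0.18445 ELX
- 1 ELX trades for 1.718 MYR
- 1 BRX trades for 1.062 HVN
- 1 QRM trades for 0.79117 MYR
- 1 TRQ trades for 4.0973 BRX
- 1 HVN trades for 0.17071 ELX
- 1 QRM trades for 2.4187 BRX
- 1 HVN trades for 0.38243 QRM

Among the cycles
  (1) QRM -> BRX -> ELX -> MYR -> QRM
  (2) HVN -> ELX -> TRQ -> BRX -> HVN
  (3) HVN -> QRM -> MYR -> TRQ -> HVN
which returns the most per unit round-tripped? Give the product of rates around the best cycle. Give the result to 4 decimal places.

1.0242

(1) 2.4187 × 0.18445 × 1.718 × 1.2605 = 0.96611
(2) 0.17071 × 1.2642 × 4.0973 × 1.062 = 0.93907
(3) 0.38243 × 0.79117 × 0.74556 × 4.5403 = 1.02421
Highest is cycle (3) at 1.0242 (>1, arbitrage).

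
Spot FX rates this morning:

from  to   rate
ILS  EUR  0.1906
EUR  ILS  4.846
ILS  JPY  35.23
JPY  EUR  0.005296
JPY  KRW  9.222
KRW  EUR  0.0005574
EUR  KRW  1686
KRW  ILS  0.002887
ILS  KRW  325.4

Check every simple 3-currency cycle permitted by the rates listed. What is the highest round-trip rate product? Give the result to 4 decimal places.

0.9380

ILS→JPY→KRW→ILS: 35.23 × 9.222 × 0.002887 = 0.93796
ILS→EUR→KRW→ILS: 0.1906 × 1686 × 0.002887 = 0.92774
ILS→JPY→EUR→ILS: 35.23 × 0.005296 × 4.846 = 0.90416
ILS→KRW→EUR→ILS: 325.4 × 0.0005574 × 4.846 = 0.87896
Maximum is ILS→JPY→KRW→ILS at 0.9380; no arbitrage — every cycle loses value.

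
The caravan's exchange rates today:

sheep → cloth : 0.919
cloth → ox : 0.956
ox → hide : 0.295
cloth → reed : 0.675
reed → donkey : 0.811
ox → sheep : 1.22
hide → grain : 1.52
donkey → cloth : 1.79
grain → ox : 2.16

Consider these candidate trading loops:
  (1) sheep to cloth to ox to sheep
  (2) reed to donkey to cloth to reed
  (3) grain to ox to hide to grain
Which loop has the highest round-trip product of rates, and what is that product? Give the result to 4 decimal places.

1.0718

(1) 0.919 × 0.956 × 1.22 = 1.07185
(2) 0.811 × 1.79 × 0.675 = 0.97989
(3) 2.16 × 0.295 × 1.52 = 0.96854
Highest is cycle (1) at 1.0718 (>1, arbitrage).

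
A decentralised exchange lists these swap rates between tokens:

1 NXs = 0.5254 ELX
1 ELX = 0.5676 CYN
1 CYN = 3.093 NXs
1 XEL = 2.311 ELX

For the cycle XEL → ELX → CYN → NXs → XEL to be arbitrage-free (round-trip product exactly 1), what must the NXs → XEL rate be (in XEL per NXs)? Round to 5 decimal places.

Known legs of the cycle: 2.311 × 0.5676 × 3.093 = 4.0571610948
For no arbitrage the full-cycle product must be 1, so the missing rate is 1 / 4.0571610948 ≈ 0.2464778.

0.24648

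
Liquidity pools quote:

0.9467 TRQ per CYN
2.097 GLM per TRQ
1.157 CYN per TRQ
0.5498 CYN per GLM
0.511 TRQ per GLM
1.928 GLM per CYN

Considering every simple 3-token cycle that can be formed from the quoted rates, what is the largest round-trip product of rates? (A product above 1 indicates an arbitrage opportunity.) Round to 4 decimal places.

CYN→GLM→TRQ→CYN: 1.928 × 0.511 × 1.157 = 1.13989
CYN→TRQ→GLM→CYN: 0.9467 × 2.097 × 0.5498 = 1.09148
Maximum is CYN→GLM→TRQ→CYN at 1.1399; arbitrage exists.

1.1399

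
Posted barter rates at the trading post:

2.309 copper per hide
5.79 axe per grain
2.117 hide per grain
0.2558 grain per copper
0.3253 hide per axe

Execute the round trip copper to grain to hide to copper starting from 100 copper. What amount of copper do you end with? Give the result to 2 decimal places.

100 copper × 0.2558 = 25.58 grain
25.58 grain × 2.117 = 54.15286 hide
54.15286 hide × 2.309 = 125.03895374 copper

125.04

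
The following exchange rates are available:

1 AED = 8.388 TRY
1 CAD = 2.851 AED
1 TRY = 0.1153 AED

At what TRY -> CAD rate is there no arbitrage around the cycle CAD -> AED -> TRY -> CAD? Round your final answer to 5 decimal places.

0.04182

Known legs of the cycle: 2.851 × 8.388 = 23.914188
For no arbitrage the full-cycle product must be 1, so the missing rate is 1 / 23.914188 ≈ 0.0418162.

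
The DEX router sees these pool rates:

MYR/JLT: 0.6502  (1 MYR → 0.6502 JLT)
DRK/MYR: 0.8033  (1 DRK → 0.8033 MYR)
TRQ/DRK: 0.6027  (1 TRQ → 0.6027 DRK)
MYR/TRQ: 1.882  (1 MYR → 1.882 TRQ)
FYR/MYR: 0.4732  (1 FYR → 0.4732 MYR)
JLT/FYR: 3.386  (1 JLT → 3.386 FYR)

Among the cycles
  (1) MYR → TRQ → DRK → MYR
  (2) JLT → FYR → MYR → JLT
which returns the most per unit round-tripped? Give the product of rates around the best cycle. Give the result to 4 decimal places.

(1) 1.882 × 0.6027 × 0.8033 = 0.91117
(2) 3.386 × 0.4732 × 0.6502 = 1.04179
Highest is cycle (2) at 1.0418 (>1, arbitrage).

1.0418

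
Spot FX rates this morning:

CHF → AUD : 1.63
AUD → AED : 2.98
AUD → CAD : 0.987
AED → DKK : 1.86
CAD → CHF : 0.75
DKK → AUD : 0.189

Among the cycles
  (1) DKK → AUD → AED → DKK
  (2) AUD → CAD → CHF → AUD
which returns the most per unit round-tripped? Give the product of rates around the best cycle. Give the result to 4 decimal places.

1.2066

(1) 0.189 × 2.98 × 1.86 = 1.04759
(2) 0.987 × 0.75 × 1.63 = 1.20661
Highest is cycle (2) at 1.2066 (>1, arbitrage).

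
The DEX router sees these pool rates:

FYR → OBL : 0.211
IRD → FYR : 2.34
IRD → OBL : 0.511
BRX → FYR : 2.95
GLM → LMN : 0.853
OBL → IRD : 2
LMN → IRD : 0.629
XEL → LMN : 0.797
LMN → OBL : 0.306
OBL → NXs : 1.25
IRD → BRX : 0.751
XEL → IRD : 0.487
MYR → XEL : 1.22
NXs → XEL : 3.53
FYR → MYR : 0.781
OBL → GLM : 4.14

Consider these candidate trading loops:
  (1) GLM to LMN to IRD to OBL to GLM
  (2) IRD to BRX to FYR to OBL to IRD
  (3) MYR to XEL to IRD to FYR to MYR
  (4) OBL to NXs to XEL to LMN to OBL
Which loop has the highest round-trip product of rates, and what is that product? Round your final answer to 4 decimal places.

(1) 0.853 × 0.629 × 0.511 × 4.14 = 1.13507
(2) 0.751 × 2.95 × 0.211 × 2 = 0.93492
(3) 1.22 × 0.487 × 2.34 × 0.781 = 1.08581
(4) 1.25 × 3.53 × 0.797 × 0.306 = 1.07613
Highest is cycle (1) at 1.1351 (>1, arbitrage).

1.1351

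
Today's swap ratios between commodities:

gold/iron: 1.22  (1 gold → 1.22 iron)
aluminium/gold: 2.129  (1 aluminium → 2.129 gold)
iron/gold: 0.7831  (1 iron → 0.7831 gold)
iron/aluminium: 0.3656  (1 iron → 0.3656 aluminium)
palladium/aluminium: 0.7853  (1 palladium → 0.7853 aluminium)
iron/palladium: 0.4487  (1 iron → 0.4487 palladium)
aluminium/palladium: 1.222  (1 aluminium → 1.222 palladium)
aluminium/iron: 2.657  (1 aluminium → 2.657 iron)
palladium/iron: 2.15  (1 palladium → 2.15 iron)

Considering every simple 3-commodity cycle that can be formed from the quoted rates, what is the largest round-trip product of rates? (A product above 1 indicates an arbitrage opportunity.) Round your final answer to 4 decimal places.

aluminium→palladium→iron→aluminium: 1.222 × 2.15 × 0.3656 = 0.96054
aluminium→gold→iron→aluminium: 2.129 × 1.22 × 0.3656 = 0.94960
aluminium→iron→palladium→aluminium: 2.657 × 0.4487 × 0.7853 = 0.93623
Maximum is aluminium→palladium→iron→aluminium at 0.9605; no arbitrage — every cycle loses value.

0.9605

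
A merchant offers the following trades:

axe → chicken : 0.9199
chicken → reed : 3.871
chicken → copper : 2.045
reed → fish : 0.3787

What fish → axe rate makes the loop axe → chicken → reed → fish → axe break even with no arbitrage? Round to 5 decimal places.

Known legs of the cycle: 0.9199 × 3.871 × 0.3787 = 1.34852528923
For no arbitrage the full-cycle product must be 1, so the missing rate is 1 / 1.34852528923 ≈ 0.7415508.

0.74155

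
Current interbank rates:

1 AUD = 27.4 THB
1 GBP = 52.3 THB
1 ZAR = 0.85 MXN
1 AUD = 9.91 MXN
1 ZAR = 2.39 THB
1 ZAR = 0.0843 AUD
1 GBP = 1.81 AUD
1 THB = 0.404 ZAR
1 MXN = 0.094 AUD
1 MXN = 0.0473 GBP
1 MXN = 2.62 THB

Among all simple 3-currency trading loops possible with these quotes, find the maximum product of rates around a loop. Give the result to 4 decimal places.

ZAR→AUD→THB→ZAR: 0.0843 × 27.4 × 0.404 = 0.93317
ZAR→MXN→THB→ZAR: 0.85 × 2.62 × 0.404 = 0.89971
GBP→AUD→MXN→GBP: 1.81 × 9.91 × 0.0473 = 0.84842
Maximum is ZAR→AUD→THB→ZAR at 0.9332; no arbitrage — every cycle loses value.

0.9332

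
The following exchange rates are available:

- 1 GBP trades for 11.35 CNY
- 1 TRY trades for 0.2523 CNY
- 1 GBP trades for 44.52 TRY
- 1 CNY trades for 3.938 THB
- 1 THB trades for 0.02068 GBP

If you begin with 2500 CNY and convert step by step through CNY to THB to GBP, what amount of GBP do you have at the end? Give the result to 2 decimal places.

203.59

2500 CNY × 3.938 = 9845 THB
9845 THB × 0.02068 = 203.5946 GBP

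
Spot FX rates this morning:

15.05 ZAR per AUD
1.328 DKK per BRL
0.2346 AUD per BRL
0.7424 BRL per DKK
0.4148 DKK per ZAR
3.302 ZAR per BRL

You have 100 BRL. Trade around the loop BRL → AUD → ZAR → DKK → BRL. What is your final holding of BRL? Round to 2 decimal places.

100 BRL × 0.2346 = 23.46 AUD
23.46 AUD × 15.05 = 353.073 ZAR
353.073 ZAR × 0.4148 = 146.4546804 DKK
146.4546804 DKK × 0.7424 = 108.72795472896 BRL

108.73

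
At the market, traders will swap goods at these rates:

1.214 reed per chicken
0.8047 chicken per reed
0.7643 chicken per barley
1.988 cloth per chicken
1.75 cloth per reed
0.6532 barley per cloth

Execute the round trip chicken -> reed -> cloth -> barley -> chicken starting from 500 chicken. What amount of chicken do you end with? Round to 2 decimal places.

530.32

500 chicken × 1.214 = 607 reed
607 reed × 1.75 = 1062.25 cloth
1062.25 cloth × 0.6532 = 693.8617 barley
693.8617 barley × 0.7643 = 530.31849731 chicken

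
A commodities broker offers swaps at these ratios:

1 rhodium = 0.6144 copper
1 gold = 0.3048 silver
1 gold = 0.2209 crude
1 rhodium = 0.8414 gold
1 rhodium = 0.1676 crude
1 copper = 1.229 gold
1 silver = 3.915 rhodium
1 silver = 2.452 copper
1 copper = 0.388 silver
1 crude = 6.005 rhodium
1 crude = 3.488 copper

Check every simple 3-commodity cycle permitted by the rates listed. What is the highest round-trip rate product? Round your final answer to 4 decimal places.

1.1161

rhodium→gold→crude→rhodium: 0.8414 × 0.2209 × 6.005 = 1.11612
rhodium→gold→silver→rhodium: 0.8414 × 0.3048 × 3.915 = 1.00404
copper→gold→crude→copper: 1.229 × 0.2209 × 3.488 = 0.94694
rhodium→copper→silver→rhodium: 0.6144 × 0.388 × 3.915 = 0.93329
copper→gold→silver→copper: 1.229 × 0.3048 × 2.452 = 0.91852
Maximum is rhodium→gold→crude→rhodium at 1.1161; arbitrage exists.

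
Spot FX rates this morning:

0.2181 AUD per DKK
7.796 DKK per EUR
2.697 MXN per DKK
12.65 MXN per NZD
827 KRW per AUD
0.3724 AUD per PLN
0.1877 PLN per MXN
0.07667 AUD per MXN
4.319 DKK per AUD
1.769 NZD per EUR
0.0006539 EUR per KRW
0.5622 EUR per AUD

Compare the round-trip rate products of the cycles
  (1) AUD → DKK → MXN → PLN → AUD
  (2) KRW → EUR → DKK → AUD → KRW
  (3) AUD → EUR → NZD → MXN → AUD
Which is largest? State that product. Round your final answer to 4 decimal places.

(1) 4.319 × 2.697 × 0.1877 × 0.3724 = 0.81421
(2) 0.0006539 × 7.796 × 0.2181 × 827 = 0.91948
(3) 0.5622 × 1.769 × 12.65 × 0.07667 = 0.96457
Highest is cycle (3) at 0.9646 (≤1, no arbitrage).

0.9646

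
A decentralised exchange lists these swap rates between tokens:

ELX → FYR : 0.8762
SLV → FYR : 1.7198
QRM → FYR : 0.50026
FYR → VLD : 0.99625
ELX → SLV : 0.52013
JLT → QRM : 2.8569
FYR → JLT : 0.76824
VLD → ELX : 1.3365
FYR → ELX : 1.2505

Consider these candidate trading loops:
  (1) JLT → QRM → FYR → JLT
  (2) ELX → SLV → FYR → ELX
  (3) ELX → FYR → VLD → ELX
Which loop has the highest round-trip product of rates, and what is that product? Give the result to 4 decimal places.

(1) 2.8569 × 0.50026 × 0.76824 = 1.09796
(2) 0.52013 × 1.7198 × 1.2505 = 1.11860
(3) 0.8762 × 0.99625 × 1.3365 = 1.16665
Highest is cycle (3) at 1.1666 (>1, arbitrage).

1.1666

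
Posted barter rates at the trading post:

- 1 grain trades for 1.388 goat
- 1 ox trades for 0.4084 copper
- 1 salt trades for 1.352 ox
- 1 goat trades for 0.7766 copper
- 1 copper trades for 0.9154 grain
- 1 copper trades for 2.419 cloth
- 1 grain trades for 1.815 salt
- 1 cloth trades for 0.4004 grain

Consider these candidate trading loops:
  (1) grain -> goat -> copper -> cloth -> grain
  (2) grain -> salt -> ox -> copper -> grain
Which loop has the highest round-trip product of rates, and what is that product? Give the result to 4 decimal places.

1.0440

(1) 1.388 × 0.7766 × 2.419 × 0.4004 = 1.04404
(2) 1.815 × 1.352 × 0.4084 × 0.9154 = 0.91738
Highest is cycle (1) at 1.0440 (>1, arbitrage).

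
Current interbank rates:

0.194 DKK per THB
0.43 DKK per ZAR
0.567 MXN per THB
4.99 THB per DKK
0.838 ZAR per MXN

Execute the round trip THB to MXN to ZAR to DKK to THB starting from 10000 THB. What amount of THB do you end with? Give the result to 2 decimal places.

10000 THB × 0.567 = 5670 MXN
5670 MXN × 0.838 = 4751.46 ZAR
4751.46 ZAR × 0.43 = 2043.1278 DKK
2043.1278 DKK × 4.99 = 10195.207722 THB

10195.21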